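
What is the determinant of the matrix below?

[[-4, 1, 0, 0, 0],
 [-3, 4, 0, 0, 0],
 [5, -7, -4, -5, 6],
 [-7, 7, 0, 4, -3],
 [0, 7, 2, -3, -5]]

The matrix is block lower-triangular with a 2×2 block and a 3×3 block on the diagonal, so its determinant equals the product of the determinants of the diagonal blocks.
det of the 2×2 block = -13
det of the 3×3 block = 98
det = (-13)·(98) = -1274

-1274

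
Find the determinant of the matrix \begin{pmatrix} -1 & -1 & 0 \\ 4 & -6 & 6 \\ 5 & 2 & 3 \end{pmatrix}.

Expand along column 3:
  − 6 · |-1 -1; 5 2| = −6·(-2 − (-5)) = -18
  + 3 · |-1 -1; 4 -6| = 3·(6 − (-4)) = 30
Sum: (-18) + (30) = 12

12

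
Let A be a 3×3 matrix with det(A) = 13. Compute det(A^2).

The determinant is 169.

det(A^2) = (det A)^2 = (13)^2 = 169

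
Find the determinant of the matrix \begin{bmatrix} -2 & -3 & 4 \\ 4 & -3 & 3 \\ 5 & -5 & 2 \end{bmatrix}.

Expand along column 1:
  + (-2) · |-3 3; -5 2| = (-2)·(-6 − (-15)) = -18
  − 4 · |-3 4; -5 2| = −4·(-6 − (-20)) = -56
  + 5 · |-3 4; -3 3| = 5·(-9 − (-12)) = 15
Sum: (-18) + (-56) + (15) = -59

-59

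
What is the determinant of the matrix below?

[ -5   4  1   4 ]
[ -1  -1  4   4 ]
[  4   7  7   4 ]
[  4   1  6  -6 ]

Expand along row 1:
  + (-5) · M_11   where M_11 = det([-1 4 4; 7 7 4; 1 6 -6]) = 390
  − (4) · M_12   where M_12 = det([-1 4 4; 4 7 4; 4 6 -6]) = 210
  + (1) · M_13   where M_13 = det([-1 -1 4; 4 7 4; 4 1 -6]) = -90
  − (4) · M_14   where M_14 = det([-1 -1 4; 4 7 7; 4 1 6]) = -135
det = (+1)·(-5)·(390) + (-1)·(4)·(210) + (+1)·(1)·(-90) + (-1)·(4)·(-135) = -2340

The determinant is -2340.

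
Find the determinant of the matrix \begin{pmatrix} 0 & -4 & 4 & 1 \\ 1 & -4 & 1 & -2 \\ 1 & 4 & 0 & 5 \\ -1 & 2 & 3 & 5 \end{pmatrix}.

The determinant is -2.

Expand along row 1 (it has 1 zero):
  − (-4) · M_12   where M_12 = det([1 1 -2; 1 0 5; -1 3 5]) = -31
  + (4) · M_13   where M_13 = det([1 -4 -2; 1 4 5; -1 2 5]) = 38
  − (1) · M_14   where M_14 = det([1 -4 1; 1 4 0; -1 2 3]) = 30
det = (-1)·(-4)·(-31) + (+1)·(4)·(38) + (-1)·(1)·(30) = -2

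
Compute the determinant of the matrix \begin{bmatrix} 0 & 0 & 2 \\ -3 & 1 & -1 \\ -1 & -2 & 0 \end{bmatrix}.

Expand along row 1:
  + 2 · |-3 1; -1 -2| = 2·(6 − (-1)) = 14

14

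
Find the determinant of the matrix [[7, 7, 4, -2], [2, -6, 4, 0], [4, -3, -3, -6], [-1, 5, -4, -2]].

-424

Expand along row 2 (it has 1 zero):
  − (2) · M_21   where M_21 = det([7 4 -2; -3 -3 -6; 5 -4 -2]) = -324
  + (-6) · M_22   where M_22 = det([7 4 -2; 4 -3 -6; -1 -4 -2]) = -32
  − (4) · M_23   where M_23 = det([7 7 -2; 4 -3 -6; -1 5 -2]) = 316
det = (-1)·(2)·(-324) + (+1)·(-6)·(-32) + (-1)·(4)·(316) = -424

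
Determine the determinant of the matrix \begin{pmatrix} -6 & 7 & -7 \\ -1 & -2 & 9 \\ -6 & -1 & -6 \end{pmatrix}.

Expand along row 1:
  + (-6) · |-2 9; -1 -6| = (-6)·(12 − (-9)) = -126
  − 7 · |-1 9; -6 -6| = −7·(6 − (-54)) = -420
  + (-7) · |-1 -2; -6 -1| = (-7)·(1 − 12) = 77
Sum: (-126) + (-420) + (77) = -469

The determinant is -469.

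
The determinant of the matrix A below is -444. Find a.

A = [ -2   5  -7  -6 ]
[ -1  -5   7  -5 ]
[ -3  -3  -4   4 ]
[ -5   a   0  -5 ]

Expanding along the row containing a, det(A) is linear in a: det(A) = (-299)·a + (-1640).
Set (-299)·a + (-1640) = -444  ⇒  (-299)·a = 1196  ⇒  a = -4.

a = -4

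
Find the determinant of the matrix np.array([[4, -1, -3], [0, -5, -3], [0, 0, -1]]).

The matrix is upper triangular, so the determinant is the product of the diagonal entries:
det = (4) · (-5) · (-1) = 20

20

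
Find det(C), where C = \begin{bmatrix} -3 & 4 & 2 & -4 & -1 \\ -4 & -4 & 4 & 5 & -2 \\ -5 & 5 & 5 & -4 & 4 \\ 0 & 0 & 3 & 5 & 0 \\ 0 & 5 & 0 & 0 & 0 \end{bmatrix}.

det(C) = 2065

Expand along row 5 (it has 4 zeros):
  − (5) · M_52   where M_52 = det([-3 2 -4 -1; -4 4 5 -2; -5 5 -4 4; 0 3 5 0]) = -413
det = (-1)·(5)·(-413) = 2065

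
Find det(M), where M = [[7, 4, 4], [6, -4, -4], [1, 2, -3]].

The determinant is 260.

Expand along row 1:
  + 7 · |-4 -4; 2 -3| = 7·(12 − (-8)) = 140
  − 4 · |6 -4; 1 -3| = −4·(-18 − (-4)) = 56
  + 4 · |6 -4; 1 2| = 4·(12 − (-4)) = 64
Sum: (140) + (56) + (64) = 260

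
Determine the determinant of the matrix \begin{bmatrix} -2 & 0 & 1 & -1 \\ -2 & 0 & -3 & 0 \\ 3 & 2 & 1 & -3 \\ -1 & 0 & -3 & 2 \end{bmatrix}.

-26

Expand along column 2 (it has 3 zeros):
  − (2) · M_32   where M_32 = det([-2 1 -1; -2 -3 0; -1 -3 2]) = 13
det = (-1)·(2)·(13) = -26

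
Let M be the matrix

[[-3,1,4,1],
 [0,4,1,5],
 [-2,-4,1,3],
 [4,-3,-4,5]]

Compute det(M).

222

Expand along row 2 (it has 1 zero):
  + (4) · M_22   where M_22 = det([-3 4 1; -2 1 3; 4 -4 5]) = 41
  − (1) · M_23   where M_23 = det([-3 1 1; -2 -4 3; 4 -3 5]) = 77
  + (5) · M_24   where M_24 = det([-3 1 4; -2 -4 1; 4 -3 -4]) = 27
det = (+1)·(4)·(41) + (-1)·(1)·(77) + (+1)·(5)·(27) = 222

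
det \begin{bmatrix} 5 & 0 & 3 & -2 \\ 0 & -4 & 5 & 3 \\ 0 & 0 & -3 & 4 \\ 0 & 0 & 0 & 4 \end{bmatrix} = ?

240

The matrix is upper triangular, so the determinant is the product of the diagonal entries:
det = (5) · (-4) · (-3) · (4) = 240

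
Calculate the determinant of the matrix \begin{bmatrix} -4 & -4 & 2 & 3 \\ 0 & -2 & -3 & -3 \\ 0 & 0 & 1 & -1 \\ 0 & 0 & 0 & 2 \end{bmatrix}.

The determinant is 16.

The matrix is upper triangular, so the determinant is the product of the diagonal entries:
det = (-4) · (-2) · (1) · (2) = 16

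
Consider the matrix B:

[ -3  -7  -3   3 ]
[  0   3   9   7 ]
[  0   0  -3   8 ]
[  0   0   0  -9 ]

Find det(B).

-243

B is upper triangular, so det(B) is the product of the diagonal entries:
det = (-3) · (3) · (-3) · (-9) = -243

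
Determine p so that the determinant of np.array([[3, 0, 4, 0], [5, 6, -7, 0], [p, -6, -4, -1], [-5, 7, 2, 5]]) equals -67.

p = -9

Expanding along the row containing p, det(A) is linear in p: det(A) = (-120)·p + (-1147).
Set (-120)·p + (-1147) = -67  ⇒  (-120)·p = 1080  ⇒  p = -9.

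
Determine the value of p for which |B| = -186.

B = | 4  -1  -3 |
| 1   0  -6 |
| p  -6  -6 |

-9

Expanding along the column containing p, det(B) is linear in p: det(B) = (6)·p + (-132).
Set (6)·p + (-132) = -186  ⇒  (6)·p = -54  ⇒  p = -9.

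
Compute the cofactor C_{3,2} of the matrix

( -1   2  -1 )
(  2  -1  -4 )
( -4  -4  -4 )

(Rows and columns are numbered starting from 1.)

The cofactor is -6.

Delete row 3 and column 2; the remaining 2×2 submatrix is [-1 -1; 2 -4].
Its determinant is (-1)·(-4) − (-1)·2 = 6.
The cofactor carries sign (−1)^(3+2) = −1, so C_{3,2} = −(6) = -6.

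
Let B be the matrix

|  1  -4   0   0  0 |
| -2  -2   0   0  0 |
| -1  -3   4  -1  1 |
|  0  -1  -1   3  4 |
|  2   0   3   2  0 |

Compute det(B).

B is block lower-triangular with a 2×2 block and a 3×3 block on the diagonal, so its determinant equals the product of the determinants of the diagonal blocks.
det of the 2×2 block = -10
det of the 3×3 block = -55
det = (-10)·(-55) = 550

|B| = 550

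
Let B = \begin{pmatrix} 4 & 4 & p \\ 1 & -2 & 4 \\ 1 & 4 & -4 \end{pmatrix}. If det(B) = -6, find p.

Expanding along the column containing p, det(B) is linear in p: det(B) = (6)·p + (0).
Set (6)·p + (0) = -6  ⇒  (6)·p = -6  ⇒  p = -1.

p = -1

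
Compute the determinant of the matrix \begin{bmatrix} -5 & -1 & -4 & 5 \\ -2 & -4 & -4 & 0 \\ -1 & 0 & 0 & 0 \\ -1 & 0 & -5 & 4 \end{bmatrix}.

-52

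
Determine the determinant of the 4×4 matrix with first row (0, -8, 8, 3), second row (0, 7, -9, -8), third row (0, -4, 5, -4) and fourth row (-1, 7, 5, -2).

The determinant is -131.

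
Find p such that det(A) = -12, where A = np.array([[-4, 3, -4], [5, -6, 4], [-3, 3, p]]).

Expanding along the row containing p, det(A) is linear in p: det(A) = (9)·p + (24).
Set (9)·p + (24) = -12  ⇒  (9)·p = -36  ⇒  p = -4.

-4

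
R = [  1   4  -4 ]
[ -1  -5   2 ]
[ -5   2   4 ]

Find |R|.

Expand along column 1:
  + 1 · |-5 2; 2 4| = 1·(-20 − 4) = -24
  − (-1) · |4 -4; 2 4| = −(-1)·(16 − (-8)) = 24
  + (-5) · |4 -4; -5 2| = (-5)·(8 − 20) = 60
Sum: (-24) + (24) + (60) = 60

60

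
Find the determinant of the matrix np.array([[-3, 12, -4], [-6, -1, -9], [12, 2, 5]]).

-975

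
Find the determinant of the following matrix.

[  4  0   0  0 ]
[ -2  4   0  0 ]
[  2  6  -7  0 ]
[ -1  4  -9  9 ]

The matrix is lower triangular, so the determinant is the product of the diagonal entries:
det = (4) · (4) · (-7) · (9) = -1008

-1008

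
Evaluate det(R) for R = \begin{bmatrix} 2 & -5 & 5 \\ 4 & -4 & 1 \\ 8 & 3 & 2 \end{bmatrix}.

Expand along column 1:
  + 2 · |-4 1; 3 2| = 2·(-8 − 3) = -22
  − 4 · |-5 5; 3 2| = −4·(-10 − 15) = 100
  + 8 · |-5 5; -4 1| = 8·(-5 − (-20)) = 120
Sum: (-22) + (100) + (120) = 198

198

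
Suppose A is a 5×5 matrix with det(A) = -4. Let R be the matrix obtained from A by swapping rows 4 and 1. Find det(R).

Swapping two rows multiplies the determinant by −1.
det(R) = (-1)·(-4) = 4

4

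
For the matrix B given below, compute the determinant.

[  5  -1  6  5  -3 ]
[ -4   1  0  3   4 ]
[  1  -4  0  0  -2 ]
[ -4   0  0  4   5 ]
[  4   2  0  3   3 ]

The determinant is -306.

Expand along column 3 (it has 4 zeros):
  + (6) · M_13   where M_13 = det([-4 1 3 4; 1 -4 0 -2; -4 0 4 5; 4 2 3 3]) = -51
det = (+1)·(6)·(-51) = -306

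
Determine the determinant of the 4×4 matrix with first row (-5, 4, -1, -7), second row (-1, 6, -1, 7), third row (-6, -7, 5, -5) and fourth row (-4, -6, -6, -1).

-6082

Expand along row 1:
  + (-5) · M_11   where M_11 = det([6 -1 7; -7 5 -5; -6 -6 -1]) = 271
  − (4) · M_12   where M_12 = det([-1 -1 7; -6 5 -5; -4 -6 -1]) = 413
  + (-1) · M_13   where M_13 = det([-1 6 7; -6 -7 -5; -4 -6 -1]) = 163
  − (-7) · M_14   where M_14 = det([-1 6 -1; -6 -7 5; -4 -6 -6]) = -416
det = (+1)·(-5)·(271) + (-1)·(4)·(413) + (+1)·(-1)·(163) + (-1)·(-7)·(-416) = -6082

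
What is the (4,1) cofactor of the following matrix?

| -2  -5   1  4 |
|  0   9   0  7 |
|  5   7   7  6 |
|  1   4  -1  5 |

The cofactor is -492.

Delete row 4 and column 1; the remaining 3×3 submatrix is [-5 1 4; 9 0 7; 7 7 6].
Its determinant is 492.
The cofactor carries sign (−1)^(4+1) = −1, so C_{4,1} = −(492) = -492.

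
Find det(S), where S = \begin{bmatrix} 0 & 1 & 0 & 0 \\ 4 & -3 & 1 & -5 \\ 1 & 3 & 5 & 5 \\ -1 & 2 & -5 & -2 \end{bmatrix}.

det(S) = -57

Expand along row 1 (it has 3 zeros):
  − (1) · M_12   where M_12 = det([4 1 -5; 1 5 5; -1 -5 -2]) = 57
det = (-1)·(1)·(57) = -57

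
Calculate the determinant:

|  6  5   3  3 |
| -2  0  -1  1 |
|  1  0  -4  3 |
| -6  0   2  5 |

-265

Expand along column 2 (it has 3 zeros):
  − (5) · M_12   where M_12 = det([-2 -1 1; 1 -4 3; -6 2 5]) = 53
det = (-1)·(5)·(53) = -265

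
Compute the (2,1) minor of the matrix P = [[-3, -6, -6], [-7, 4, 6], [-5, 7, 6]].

6

Delete row 2 and column 1; the remaining 2×2 submatrix is [-6 -6; 7 6].
Its determinant is (-6)·6 − (-6)·7 = 6.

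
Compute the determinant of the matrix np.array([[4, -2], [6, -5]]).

-8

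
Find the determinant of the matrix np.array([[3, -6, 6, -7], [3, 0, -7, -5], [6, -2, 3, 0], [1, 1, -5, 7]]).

1996

Expand along row 2 (it has 1 zero):
  − (3) · M_21   where M_21 = det([-6 6 -7; -2 3 0; 1 -5 7]) = -91
  − (-7) · M_23   where M_23 = det([3 -6 -7; 6 -2 0; 1 1 7]) = 154
  + (-5) · M_24   where M_24 = det([3 -6 6; 6 -2 3; 1 1 -5]) = -129
det = (-1)·(3)·(-91) + (-1)·(-7)·(154) + (+1)·(-5)·(-129) = 1996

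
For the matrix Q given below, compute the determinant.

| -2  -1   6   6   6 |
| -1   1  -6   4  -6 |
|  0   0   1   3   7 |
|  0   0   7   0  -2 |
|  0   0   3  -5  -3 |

Q is block upper-triangular with a 2×2 block and a 3×3 block on the diagonal, so its determinant equals the product of the determinants of the diagonal blocks.
det of the 2×2 block = -3
det of the 3×3 block = -210
det = (-3)·(-210) = 630

The determinant is 630.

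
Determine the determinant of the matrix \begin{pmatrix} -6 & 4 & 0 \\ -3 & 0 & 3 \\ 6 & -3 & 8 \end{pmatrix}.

Expand along column 2:
  − 4 · |-3 3; 6 8| = −4·(-24 − 18) = 168
  − (-3) · |-6 0; -3 3| = −(-3)·(-18 − 0) = -54
Sum: (168) + (-54) = 114

114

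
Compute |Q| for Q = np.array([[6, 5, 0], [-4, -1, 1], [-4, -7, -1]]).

The determinant is 8.

Expand along column 3:
  − 1 · |6 5; -4 -7| = −1·(-42 − (-20)) = 22
  + (-1) · |6 5; -4 -1| = (-1)·(-6 − (-20)) = -14
Sum: (22) + (-14) = 8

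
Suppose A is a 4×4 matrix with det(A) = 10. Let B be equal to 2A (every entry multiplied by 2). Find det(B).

For a 4×4 matrix, det(2A) = 2^4·det(A) = 16·det(A).
det(B) = (16)·(10) = 160

det(B) = 160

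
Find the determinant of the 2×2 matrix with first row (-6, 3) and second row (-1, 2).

det = (-6)·2 − 3·(-1) = -12 − (-3) = -9

-9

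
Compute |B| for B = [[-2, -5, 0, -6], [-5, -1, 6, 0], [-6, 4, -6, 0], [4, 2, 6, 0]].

Expand along column 4 (it has 3 zeros):
  − (-6) · M_14   where M_14 = det([-5 -1 6; -6 4 -6; 4 2 6]) = -360
det = (-1)·(-6)·(-360) = -2160

-2160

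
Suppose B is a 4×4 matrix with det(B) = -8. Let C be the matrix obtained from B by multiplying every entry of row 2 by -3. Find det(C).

24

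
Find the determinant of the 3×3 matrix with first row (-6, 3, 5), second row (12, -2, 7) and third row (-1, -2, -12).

Expand along row 1:
  + (-6) · |-2 7; -2 -12| = (-6)·(24 − (-14)) = -228
  − 3 · |12 7; -1 -12| = −3·(-144 − (-7)) = 411
  + 5 · |12 -2; -1 -2| = 5·(-24 − 2) = -130
Sum: (-228) + (411) + (-130) = 53

53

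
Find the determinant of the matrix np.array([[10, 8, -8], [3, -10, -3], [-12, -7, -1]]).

Expand along column 1:
  + 10 · |-10 -3; -7 -1| = 10·(10 − 21) = -110
  − 3 · |8 -8; -7 -1| = −3·(-8 − 56) = 192
  + (-12) · |8 -8; -10 -3| = (-12)·(-24 − 80) = 1248
Sum: (-110) + (192) + (1248) = 1330

1330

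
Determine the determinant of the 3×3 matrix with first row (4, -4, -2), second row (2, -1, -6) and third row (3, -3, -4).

Expand along row 1:
  + 4 · |-1 -6; -3 -4| = 4·(4 − 18) = -56
  − (-4) · |2 -6; 3 -4| = −(-4)·(-8 − (-18)) = 40
  + (-2) · |2 -1; 3 -3| = (-2)·(-6 − (-3)) = 6
Sum: (-56) + (40) + (6) = -10

The determinant is -10.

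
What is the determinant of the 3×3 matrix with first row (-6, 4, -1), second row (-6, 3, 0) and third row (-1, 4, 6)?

57

Expand along column 3:
  + (-1) · |-6 3; -1 4| = (-1)·(-24 − (-3)) = 21
  + 6 · |-6 4; -6 3| = 6·(-18 − (-24)) = 36
Sum: (21) + (36) = 57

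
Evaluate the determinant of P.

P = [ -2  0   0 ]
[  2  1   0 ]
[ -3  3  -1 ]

P is lower triangular, so det(P) is the product of the diagonal entries:
det = (-2) · (1) · (-1) = 2

det(P) = 2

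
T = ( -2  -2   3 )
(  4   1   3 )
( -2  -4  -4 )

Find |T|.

det(T) = -78

Expand along row 1:
  + (-2) · |1 3; -4 -4| = (-2)·(-4 − (-12)) = -16
  − (-2) · |4 3; -2 -4| = −(-2)·(-16 − (-6)) = -20
  + 3 · |4 1; -2 -4| = 3·(-16 − (-2)) = -42
Sum: (-16) + (-20) + (-42) = -78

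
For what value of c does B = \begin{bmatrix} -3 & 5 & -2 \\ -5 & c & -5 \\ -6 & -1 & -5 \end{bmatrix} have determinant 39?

c = 3

Expanding along the column containing c, det(B) is linear in c: det(B) = (3)·c + (30).
Set (3)·c + (30) = 39  ⇒  (3)·c = 9  ⇒  c = 3.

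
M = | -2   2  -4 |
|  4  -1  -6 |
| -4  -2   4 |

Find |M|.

Expand along column 1:
  + (-2) · |-1 -6; -2 4| = (-2)·(-4 − 12) = 32
  − 4 · |2 -4; -2 4| = −4·(8 − 8) = 0
  + (-4) · |2 -4; -1 -6| = (-4)·(-12 − 4) = 64
Sum: (32) + (0) + (64) = 96

det(M) = 96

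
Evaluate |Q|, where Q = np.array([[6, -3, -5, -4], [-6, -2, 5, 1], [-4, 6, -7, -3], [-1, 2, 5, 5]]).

56

Expand along row 1:
  + (6) · M_11   where M_11 = det([-2 5 1; 6 -7 -3; 2 5 5]) = -96
  − (-3) · M_12   where M_12 = det([-6 5 1; -4 -7 -3; -1 5 5]) = 208
  + (-5) · M_13   where M_13 = det([-6 -2 1; -4 6 -3; -1 2 5]) = -264
  − (-4) · M_14   where M_14 = det([-6 -2 5; -4 6 -7; -1 2 5]) = -328
det = (+1)·(6)·(-96) + (-1)·(-3)·(208) + (+1)·(-5)·(-264) + (-1)·(-4)·(-328) = 56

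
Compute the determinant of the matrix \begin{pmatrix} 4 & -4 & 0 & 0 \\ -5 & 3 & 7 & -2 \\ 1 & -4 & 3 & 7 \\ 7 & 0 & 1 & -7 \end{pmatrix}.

The determinant is 1200.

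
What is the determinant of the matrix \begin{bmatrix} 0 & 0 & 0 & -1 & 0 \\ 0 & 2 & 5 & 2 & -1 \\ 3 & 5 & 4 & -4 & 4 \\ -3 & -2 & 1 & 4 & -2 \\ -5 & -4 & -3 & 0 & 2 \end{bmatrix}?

12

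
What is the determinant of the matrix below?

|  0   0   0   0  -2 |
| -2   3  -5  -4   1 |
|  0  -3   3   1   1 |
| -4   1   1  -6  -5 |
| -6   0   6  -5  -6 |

Expand along row 1 (it has 4 zeros):
  + (-2) · M_15   where M_15 = det([-2 3 -5 -4; 0 -3 3 1; -4 1 1 -6; -6 0 6 -5]) = 120
det = (+1)·(-2)·(120) = -240

The determinant is -240.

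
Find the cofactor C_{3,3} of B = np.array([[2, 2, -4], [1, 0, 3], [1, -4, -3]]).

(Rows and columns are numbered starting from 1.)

Delete row 3 and column 3; the remaining 2×2 submatrix is [2 2; 1 0].
Its determinant is 2·0 − 2·1 = -2.
The cofactor carries sign (−1)^(3+3) = +1, so C_{3,3} = +(-2) = -2.

The cofactor is -2.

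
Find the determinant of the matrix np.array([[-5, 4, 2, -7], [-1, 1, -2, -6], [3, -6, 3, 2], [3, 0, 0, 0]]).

Expand along row 4 (it has 3 zeros):
  − (3) · M_41   where M_41 = det([4 2 -7; 1 -2 -6; -6 3 2]) = 187
det = (-1)·(3)·(187) = -561

-561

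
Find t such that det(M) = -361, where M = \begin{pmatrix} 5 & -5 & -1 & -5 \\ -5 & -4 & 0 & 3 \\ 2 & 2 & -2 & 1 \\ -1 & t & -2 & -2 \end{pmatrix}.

Expanding along the column containing t, det(M) is linear in t: det(M) = (-31)·t + (-454).
Set (-31)·t + (-454) = -361  ⇒  (-31)·t = 93  ⇒  t = -3.

-3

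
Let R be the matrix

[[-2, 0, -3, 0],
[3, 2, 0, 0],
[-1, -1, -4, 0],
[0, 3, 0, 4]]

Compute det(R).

Expand along column 4 (it has 3 zeros):
  + (4) · M_44   where M_44 = det([-2 0 -3; 3 2 0; -1 -1 -4]) = 19
det = (+1)·(4)·(19) = 76

The determinant is 76.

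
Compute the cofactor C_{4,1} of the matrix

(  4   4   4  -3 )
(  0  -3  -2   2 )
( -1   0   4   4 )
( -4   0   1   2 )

-20

Delete row 4 and column 1; the remaining 3×3 submatrix is [4 4 -3; -3 -2 2; 0 4 4].
Its determinant is 20.
The cofactor carries sign (−1)^(4+1) = −1, so C_{4,1} = −(20) = -20.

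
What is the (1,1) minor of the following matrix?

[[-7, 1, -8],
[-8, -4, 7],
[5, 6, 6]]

-66

Delete row 1 and column 1; the remaining 2×2 submatrix is [-4 7; 6 6].
Its determinant is (-4)·6 − 7·6 = -66.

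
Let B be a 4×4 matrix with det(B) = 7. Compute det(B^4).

2401

det(B^4) = (det B)^4 = (7)^4 = 2401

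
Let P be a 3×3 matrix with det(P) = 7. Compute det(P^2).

det(P^2) = (det P)^2 = (7)^2 = 49

The determinant is 49.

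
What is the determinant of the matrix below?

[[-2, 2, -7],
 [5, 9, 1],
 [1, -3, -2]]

Expand along column 1:
  + (-2) · |9 1; -3 -2| = (-2)·(-18 − (-3)) = 30
  − 5 · |2 -7; -3 -2| = −5·(-4 − 21) = 125
  + 1 · |2 -7; 9 1| = 1·(2 − (-63)) = 65
Sum: (30) + (125) + (65) = 220

220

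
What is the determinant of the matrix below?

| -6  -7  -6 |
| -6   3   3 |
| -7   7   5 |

99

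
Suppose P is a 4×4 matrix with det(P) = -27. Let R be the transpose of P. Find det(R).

det(Pᵀ) = det(P).
det(R) = (1)·(-27) = -27

The determinant is -27.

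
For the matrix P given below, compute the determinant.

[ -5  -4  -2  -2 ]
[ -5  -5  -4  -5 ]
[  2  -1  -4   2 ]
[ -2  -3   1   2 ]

The determinant is -193.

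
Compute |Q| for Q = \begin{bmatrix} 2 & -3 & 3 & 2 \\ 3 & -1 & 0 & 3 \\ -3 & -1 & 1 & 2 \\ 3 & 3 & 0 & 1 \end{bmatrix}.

-158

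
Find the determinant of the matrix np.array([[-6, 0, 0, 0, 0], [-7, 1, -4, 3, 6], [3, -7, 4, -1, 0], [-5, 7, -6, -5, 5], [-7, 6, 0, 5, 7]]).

-15864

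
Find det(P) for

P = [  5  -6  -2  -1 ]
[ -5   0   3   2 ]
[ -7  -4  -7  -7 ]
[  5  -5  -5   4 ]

det(P) = 2729

Expand along row 2 (it has 1 zero):
  − (-5) · M_21   where M_21 = det([-6 -2 -1; -4 -7 -7; -5 -5 4]) = 291
  − (3) · M_23   where M_23 = det([5 -6 -1; -7 -4 -7; 5 -5 4]) = -268
  + (2) · M_24   where M_24 = det([5 -6 -2; -7 -4 -7; 5 -5 -5]) = 235
det = (-1)·(-5)·(291) + (-1)·(3)·(-268) + (+1)·(2)·(235) = 2729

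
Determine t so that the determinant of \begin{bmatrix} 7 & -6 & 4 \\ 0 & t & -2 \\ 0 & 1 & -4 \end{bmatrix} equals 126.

Expanding along the column containing t, det(A) is linear in t: det(A) = (-28)·t + (14).
Set (-28)·t + (14) = 126  ⇒  (-28)·t = 112  ⇒  t = -4.

t = -4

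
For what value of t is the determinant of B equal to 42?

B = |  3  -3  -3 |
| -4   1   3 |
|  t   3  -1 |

Expanding along the row containing t, det(B) is linear in t: det(B) = (-6)·t + (18).
Set (-6)·t + (18) = 42  ⇒  (-6)·t = 24  ⇒  t = -4.

-4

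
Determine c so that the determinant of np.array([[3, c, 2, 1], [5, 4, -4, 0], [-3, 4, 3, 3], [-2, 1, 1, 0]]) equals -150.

Expanding along the column containing c, det(A) is linear in c: det(A) = (-9)·c + (-123).
Set (-9)·c + (-123) = -150  ⇒  (-9)·c = -27  ⇒  c = 3.

3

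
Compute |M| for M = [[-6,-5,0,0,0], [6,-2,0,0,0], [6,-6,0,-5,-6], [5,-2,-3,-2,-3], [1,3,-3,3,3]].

M is block lower-triangular with a 2×2 block and a 3×3 block on the diagonal, so its determinant equals the product of the determinants of the diagonal blocks.
det of the 2×2 block = 42
det of the 3×3 block = 0
det = (42)·(0) = 0

0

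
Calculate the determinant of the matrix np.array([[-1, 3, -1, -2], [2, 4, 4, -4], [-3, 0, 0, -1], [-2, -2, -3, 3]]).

Expand along row 3 (it has 2 zeros):
  + (-3) · M_31   where M_31 = det([3 -1 -2; 4 4 -4; -2 -3 3]) = 12
  − (-1) · M_34   where M_34 = det([-1 3 -1; 2 4 4; -2 -2 -3]) = -6
det = (+1)·(-3)·(12) + (-1)·(-1)·(-6) = -42

-42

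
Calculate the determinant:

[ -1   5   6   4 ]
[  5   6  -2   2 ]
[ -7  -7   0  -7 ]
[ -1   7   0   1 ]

Expand along column 3 (it has 2 zeros):
  + (6) · M_13   where M_13 = det([5 6 2; -7 -7 -7; -1 7 1]) = 182
  − (-2) · M_23   where M_23 = det([-1 5 4; -7 -7 -7; -1 7 1]) = -196
det = (+1)·(6)·(182) + (-1)·(-2)·(-196) = 700

The determinant is 700.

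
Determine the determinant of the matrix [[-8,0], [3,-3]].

24

det = (-8)·(-3) − 0·3 = 24 − 0 = 24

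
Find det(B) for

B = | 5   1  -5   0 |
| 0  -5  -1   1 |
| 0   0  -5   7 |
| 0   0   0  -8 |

The determinant is -1000.

B is upper triangular, so det(B) is the product of the diagonal entries:
det = (5) · (-5) · (-5) · (-8) = -1000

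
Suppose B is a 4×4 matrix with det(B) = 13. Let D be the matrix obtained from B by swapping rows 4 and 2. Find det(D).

det(D) = -13

Swapping two rows multiplies the determinant by −1.
det(D) = (-1)·(13) = -13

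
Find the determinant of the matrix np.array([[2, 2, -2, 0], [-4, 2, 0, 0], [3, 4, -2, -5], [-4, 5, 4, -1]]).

Expand along row 2 (it has 2 zeros):
  − (-4) · M_21   where M_21 = det([2 -2 0; 4 -2 -5; 5 4 -1]) = 86
  + (2) · M_22   where M_22 = det([2 -2 0; 3 -2 -5; -4 4 -1]) = -2
det = (-1)·(-4)·(86) + (+1)·(2)·(-2) = 340

340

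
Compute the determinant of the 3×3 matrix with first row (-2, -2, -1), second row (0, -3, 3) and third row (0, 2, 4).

Expand along column 1:
  + (-2) · |-3 3; 2 4| = (-2)·(-12 − 6) = 36

36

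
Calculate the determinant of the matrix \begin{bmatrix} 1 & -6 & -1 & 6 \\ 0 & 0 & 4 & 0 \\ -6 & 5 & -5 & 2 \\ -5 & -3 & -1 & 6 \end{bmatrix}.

Expand along row 2 (it has 3 zeros):
  − (4) · M_23   where M_23 = det([1 -6 6; -6 5 2; -5 -3 6]) = 138
det = (-1)·(4)·(138) = -552

The determinant is -552.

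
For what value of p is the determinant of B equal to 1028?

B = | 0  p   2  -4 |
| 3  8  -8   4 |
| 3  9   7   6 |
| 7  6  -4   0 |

p = -3

Expanding along the row containing p, det(B) is linear in p: det(B) = (508)·p + (2552).
Set (508)·p + (2552) = 1028  ⇒  (508)·p = -1524  ⇒  p = -3.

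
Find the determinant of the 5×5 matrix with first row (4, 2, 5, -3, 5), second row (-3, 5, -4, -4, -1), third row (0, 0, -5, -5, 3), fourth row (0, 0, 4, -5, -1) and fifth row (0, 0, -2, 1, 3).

The matrix is block upper-triangular with a 2×2 block and a 3×3 block on the diagonal, so its determinant equals the product of the determinants of the diagonal blocks.
det of the 2×2 block = 26
det of the 3×3 block = 102
det = (26)·(102) = 2652

2652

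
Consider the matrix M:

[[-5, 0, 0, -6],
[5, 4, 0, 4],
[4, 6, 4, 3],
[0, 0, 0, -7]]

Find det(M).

560

Expand along row 4 (it has 3 zeros):
  + (-7) · M_44   where M_44 = det([-5 0 0; 5 4 0; 4 6 4]) = -80
det = (+1)·(-7)·(-80) = 560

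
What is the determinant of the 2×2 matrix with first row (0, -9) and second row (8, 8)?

The determinant is 72.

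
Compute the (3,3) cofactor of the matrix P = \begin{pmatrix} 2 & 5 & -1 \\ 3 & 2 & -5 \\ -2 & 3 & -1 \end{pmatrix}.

Delete row 3 and column 3; the remaining 2×2 submatrix is [2 5; 3 2].
Its determinant is 2·2 − 5·3 = -11.
The cofactor carries sign (−1)^(3+3) = +1, so C_{3,3} = +(-11) = -11.

The cofactor is -11.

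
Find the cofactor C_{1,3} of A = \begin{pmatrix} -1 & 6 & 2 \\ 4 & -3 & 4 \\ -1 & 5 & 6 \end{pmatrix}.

17

Delete row 1 and column 3; the remaining 2×2 submatrix is [4 -3; -1 5].
Its determinant is 4·5 − (-3)·(-1) = 17.
The cofactor carries sign (−1)^(1+3) = +1, so C_{1,3} = +(17) = 17.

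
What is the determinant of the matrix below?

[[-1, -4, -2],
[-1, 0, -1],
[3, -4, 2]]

Expand along column 2:
  − (-4) · |-1 -1; 3 2| = −(-4)·(-2 − (-3)) = 4
  − (-4) · |-1 -2; -1 -1| = −(-4)·(1 − 2) = -4
Sum: (4) + (-4) = 0

0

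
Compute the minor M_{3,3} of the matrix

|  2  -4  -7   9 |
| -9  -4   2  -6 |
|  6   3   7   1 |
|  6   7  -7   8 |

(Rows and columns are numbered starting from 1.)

The minor is -475.

Delete row 3 and column 3; the remaining 3×3 submatrix is [2 -4 9; -9 -4 -6; 6 7 8].
Its determinant is -475.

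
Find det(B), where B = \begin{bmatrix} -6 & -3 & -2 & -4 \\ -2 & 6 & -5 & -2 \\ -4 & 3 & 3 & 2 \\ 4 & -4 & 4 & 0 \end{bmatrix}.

|B| = 784

Expand along row 4 (it has 1 zero):
  − (4) · M_41   where M_41 = det([-3 -2 -4; 6 -5 -2; 3 3 2]) = -84
  + (-4) · M_42   where M_42 = det([-6 -2 -4; -2 -5 -2; -4 3 2]) = 104
  − (4) · M_43   where M_43 = det([-6 -3 -4; -2 6 -2; -4 3 2]) = -216
det = (-1)·(4)·(-84) + (+1)·(-4)·(104) + (-1)·(4)·(-216) = 784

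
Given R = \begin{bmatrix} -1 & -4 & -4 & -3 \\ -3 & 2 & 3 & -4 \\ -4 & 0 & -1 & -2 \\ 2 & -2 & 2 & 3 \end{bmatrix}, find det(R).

Expand along row 3 (it has 1 zero):
  + (-4) · M_31   where M_31 = det([-4 -4 -3; 2 3 -4; -2 2 3]) = -106
  + (-1) · M_33   where M_33 = det([-1 -4 -3; -3 2 -4; 2 -2 3]) = -8
  − (-2) · M_34   where M_34 = det([-1 -4 -4; -3 2 3; 2 -2 2]) = -66
det = (+1)·(-4)·(-106) + (+1)·(-1)·(-8) + (-1)·(-2)·(-66) = 300

det(R) = 300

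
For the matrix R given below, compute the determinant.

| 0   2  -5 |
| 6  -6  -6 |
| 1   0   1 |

-54

Expand along row 1:
  − 2 · |6 -6; 1 1| = −2·(6 − (-6)) = -24
  + (-5) · |6 -6; 1 0| = (-5)·(0 − (-6)) = -30
Sum: (-24) + (-30) = -54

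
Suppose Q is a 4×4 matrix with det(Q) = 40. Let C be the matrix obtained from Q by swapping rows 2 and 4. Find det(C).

Swapping two rows multiplies the determinant by −1.
det(C) = (-1)·(40) = -40

-40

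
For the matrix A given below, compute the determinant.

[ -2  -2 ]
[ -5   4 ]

-18

det(A) = (-2)·4 − (-2)·(-5) = -8 − 10 = -18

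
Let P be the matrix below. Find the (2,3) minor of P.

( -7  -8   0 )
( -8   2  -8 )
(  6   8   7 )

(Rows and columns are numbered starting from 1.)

Delete row 2 and column 3; the remaining 2×2 submatrix is [-7 -8; 6 8].
Its determinant is (-7)·8 − (-8)·6 = -8.

The minor is -8.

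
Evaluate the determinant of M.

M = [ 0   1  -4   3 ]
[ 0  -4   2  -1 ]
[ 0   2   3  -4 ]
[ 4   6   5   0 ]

det(M) = -76

Expand along column 1 (it has 3 zeros):
  − (4) · M_41   where M_41 = det([1 -4 3; -4 2 -1; 2 3 -4]) = 19
det = (-1)·(4)·(19) = -76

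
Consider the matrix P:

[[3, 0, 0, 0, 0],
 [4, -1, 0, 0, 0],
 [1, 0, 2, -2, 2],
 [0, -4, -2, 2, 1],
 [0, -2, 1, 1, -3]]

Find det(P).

P is block lower-triangular with a 2×2 block and a 3×3 block on the diagonal, so its determinant equals the product of the determinants of the diagonal blocks.
det of the 2×2 block = -3
det of the 3×3 block = -12
det = (-3)·(-12) = 36

36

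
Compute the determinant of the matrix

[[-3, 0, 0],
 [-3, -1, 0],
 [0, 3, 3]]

9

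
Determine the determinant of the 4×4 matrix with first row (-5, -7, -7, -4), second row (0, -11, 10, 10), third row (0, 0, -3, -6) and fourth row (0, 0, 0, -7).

1155

The matrix is upper triangular, so the determinant is the product of the diagonal entries:
det = (-5) · (-11) · (-3) · (-7) = 1155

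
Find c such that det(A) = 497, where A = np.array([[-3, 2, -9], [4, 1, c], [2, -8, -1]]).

Expanding along the column containing c, det(A) is linear in c: det(A) = (-20)·c + (317).
Set (-20)·c + (317) = 497  ⇒  (-20)·c = 180  ⇒  c = -9.

-9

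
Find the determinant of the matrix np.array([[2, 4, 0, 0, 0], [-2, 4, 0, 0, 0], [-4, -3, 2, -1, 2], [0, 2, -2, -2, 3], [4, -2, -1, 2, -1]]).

-240

The matrix is block lower-triangular with a 2×2 block and a 3×3 block on the diagonal, so its determinant equals the product of the determinants of the diagonal blocks.
det of the 2×2 block = 16
det of the 3×3 block = -15
det = (16)·(-15) = -240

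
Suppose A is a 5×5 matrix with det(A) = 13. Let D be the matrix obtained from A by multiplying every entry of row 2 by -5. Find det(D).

det(D) = -65

Scaling one row by -5 multiplies the determinant by -5.
det(D) = (-5)·(13) = -65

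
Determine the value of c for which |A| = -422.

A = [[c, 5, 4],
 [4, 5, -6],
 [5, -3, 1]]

c = 8

Expanding along the column containing c, det(A) is linear in c: det(A) = (-13)·c + (-318).
Set (-13)·c + (-318) = -422  ⇒  (-13)·c = -104  ⇒  c = 8.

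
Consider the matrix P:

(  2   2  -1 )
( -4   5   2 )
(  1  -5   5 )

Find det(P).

99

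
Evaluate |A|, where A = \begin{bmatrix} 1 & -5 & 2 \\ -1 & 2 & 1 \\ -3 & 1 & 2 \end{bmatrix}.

The determinant is 18.

Expand along row 1:
  + 1 · |2 1; 1 2| = 1·(4 − 1) = 3
  − (-5) · |-1 1; -3 2| = −(-5)·(-2 − (-3)) = 5
  + 2 · |-1 2; -3 1| = 2·(-1 − (-6)) = 10
Sum: (3) + (5) + (10) = 18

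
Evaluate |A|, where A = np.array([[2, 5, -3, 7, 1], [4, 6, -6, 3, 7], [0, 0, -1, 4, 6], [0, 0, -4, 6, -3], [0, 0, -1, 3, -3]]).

A is block upper-triangular with a 2×2 block and a 3×3 block on the diagonal, so its determinant equals the product of the determinants of the diagonal blocks.
det of the 2×2 block = -8
det of the 3×3 block = -63
det = (-8)·(-63) = 504

504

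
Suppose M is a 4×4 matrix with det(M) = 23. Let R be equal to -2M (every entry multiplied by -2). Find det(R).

For a 4×4 matrix, det(-2M) = (-2)^4·det(M) = 16·det(M).
det(R) = (16)·(23) = 368

368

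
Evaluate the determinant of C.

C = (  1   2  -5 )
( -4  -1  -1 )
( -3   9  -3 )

189

Expand along row 1:
  + 1 · |-1 -1; 9 -3| = 1·(3 − (-9)) = 12
  − 2 · |-4 -1; -3 -3| = −2·(12 − 3) = -18
  + (-5) · |-4 -1; -3 9| = (-5)·(-36 − 3) = 195
Sum: (12) + (-18) + (195) = 189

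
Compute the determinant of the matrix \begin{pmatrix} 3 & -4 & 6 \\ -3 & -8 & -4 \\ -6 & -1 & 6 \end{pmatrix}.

Expand along row 1:
  + 3 · |-8 -4; -1 6| = 3·(-48 − 4) = -156
  − (-4) · |-3 -4; -6 6| = −(-4)·(-18 − 24) = -168
  + 6 · |-3 -8; -6 -1| = 6·(3 − 48) = -270
Sum: (-156) + (-168) + (-270) = -594

-594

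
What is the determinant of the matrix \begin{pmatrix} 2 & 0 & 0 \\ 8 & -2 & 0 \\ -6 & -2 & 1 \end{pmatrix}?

-4

The matrix is lower triangular, so the determinant is the product of the diagonal entries:
det = (2) · (-2) · (1) = -4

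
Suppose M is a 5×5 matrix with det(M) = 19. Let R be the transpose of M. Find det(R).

det(R) = 19

det(Mᵀ) = det(M).
det(R) = (1)·(19) = 19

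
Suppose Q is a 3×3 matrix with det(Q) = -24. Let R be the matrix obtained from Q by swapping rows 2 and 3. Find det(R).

Swapping two rows multiplies the determinant by −1.
det(R) = (-1)·(-24) = 24

24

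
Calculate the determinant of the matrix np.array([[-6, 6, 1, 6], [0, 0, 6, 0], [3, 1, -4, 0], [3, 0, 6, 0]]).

108

Expand along row 2 (it has 3 zeros):
  − (6) · M_23   where M_23 = det([-6 6 6; 3 1 0; 3 0 0]) = -18
det = (-1)·(6)·(-18) = 108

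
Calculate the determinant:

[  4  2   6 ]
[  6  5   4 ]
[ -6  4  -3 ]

Expand along row 1:
  + 4 · |5 4; 4 -3| = 4·(-15 − 16) = -124
  − 2 · |6 4; -6 -3| = −2·(-18 − (-24)) = -12
  + 6 · |6 5; -6 4| = 6·(24 − (-30)) = 324
Sum: (-124) + (-12) + (324) = 188

The determinant is 188.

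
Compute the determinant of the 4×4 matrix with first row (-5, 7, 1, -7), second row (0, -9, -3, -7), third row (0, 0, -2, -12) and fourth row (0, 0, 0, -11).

The matrix is upper triangular, so the determinant is the product of the diagonal entries:
det = (-5) · (-9) · (-2) · (-11) = 990

990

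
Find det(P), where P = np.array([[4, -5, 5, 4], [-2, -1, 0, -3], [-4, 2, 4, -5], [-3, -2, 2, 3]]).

-737

Expand along row 2 (it has 1 zero):
  − (-2) · M_21   where M_21 = det([-5 5 4; 2 4 -5; -2 2 3]) = -42
  + (-1) · M_22   where M_22 = det([4 5 4; -4 4 -5; -3 2 3]) = 239
  + (-3) · M_24   where M_24 = det([4 -5 5; -4 2 4; -3 -2 2]) = 138
det = (-1)·(-2)·(-42) + (+1)·(-1)·(239) + (+1)·(-3)·(138) = -737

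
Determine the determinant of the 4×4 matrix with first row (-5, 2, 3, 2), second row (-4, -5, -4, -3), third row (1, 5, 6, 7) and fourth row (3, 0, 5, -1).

-705

Expand along row 4 (it has 1 zero):
  − (3) · M_41   where M_41 = det([2 3 2; -5 -4 -3; 5 6 7]) = 20
  − (5) · M_43   where M_43 = det([-5 2 2; -4 -5 -3; 1 5 7]) = 120
  + (-1) · M_44   where M_44 = det([-5 2 3; -4 -5 -4; 1 5 6]) = 45
det = (-1)·(3)·(20) + (-1)·(5)·(120) + (+1)·(-1)·(45) = -705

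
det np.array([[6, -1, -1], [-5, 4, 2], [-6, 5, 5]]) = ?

48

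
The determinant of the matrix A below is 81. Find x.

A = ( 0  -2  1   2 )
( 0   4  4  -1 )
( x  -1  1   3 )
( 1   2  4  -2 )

x = 2

Expanding along the row containing x, det(A) is linear in x: det(A) = (30)·x + (21).
Set (30)·x + (21) = 81  ⇒  (30)·x = 60  ⇒  x = 2.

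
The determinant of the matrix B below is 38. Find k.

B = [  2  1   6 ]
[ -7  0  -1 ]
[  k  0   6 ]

k = 4

Expanding along the column containing k, det(B) is linear in k: det(B) = (-1)·k + (42).
Set (-1)·k + (42) = 38  ⇒  (-1)·k = -4  ⇒  k = 4.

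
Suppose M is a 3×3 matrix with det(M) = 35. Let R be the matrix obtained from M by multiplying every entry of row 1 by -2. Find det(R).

-70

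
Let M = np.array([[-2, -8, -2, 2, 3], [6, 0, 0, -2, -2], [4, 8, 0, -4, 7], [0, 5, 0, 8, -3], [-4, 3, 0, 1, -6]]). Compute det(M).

9180

Expand along column 3 (it has 4 zeros):
  + (-2) · M_13   where M_13 = det([6 0 -2 -2; 4 8 -4 7; 0 5 8 -3; -4 3 1 -6]) = -4590
det = (+1)·(-2)·(-4590) = 9180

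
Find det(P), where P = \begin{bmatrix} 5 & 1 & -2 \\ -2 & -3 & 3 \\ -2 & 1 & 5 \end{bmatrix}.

-70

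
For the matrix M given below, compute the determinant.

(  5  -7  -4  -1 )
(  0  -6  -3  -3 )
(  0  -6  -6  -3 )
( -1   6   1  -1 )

Expand along column 1 (it has 2 zeros):
  + (5) · M_11   where M_11 = det([-6 -3 -3; -6 -6 -3; 6 1 -1]) = -72
  − (-1) · M_41   where M_41 = det([-7 -4 -1; -6 -3 -3; -6 -6 -3]) = 45
det = (+1)·(5)·(-72) + (-1)·(-1)·(45) = -315

-315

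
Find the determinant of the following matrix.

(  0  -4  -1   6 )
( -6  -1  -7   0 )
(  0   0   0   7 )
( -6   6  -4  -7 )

Expand along row 3 (it has 3 zeros):
  − (7) · M_34   where M_34 = det([0 -4 -1; -6 -1 -7; -6 6 -4]) = -30
det = (-1)·(7)·(-30) = 210

The determinant is 210.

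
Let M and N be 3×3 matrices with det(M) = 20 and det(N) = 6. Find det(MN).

120

det(MN) = det(M)·det(N) = (20)·(6) = 120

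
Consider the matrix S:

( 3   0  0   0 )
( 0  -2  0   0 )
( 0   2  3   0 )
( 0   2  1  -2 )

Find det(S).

|S| = 36

S is lower triangular, so det(S) is the product of the diagonal entries:
det = (3) · (-2) · (3) · (-2) = 36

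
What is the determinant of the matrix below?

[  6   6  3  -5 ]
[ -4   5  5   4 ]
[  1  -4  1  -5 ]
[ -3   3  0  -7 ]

Expand along row 4 (it has 1 zero):
  − (-3) · M_41   where M_41 = det([6 3 -5; 5 5 4; -4 1 -5]) = -272
  + (3) · M_42   where M_42 = det([6 3 -5; -4 5 4; 1 1 -5]) = -177
  + (-7) · M_44   where M_44 = det([6 6 3; -4 5 5; 1 -4 1]) = 237
det = (-1)·(-3)·(-272) + (+1)·(3)·(-177) + (+1)·(-7)·(237) = -3006

The determinant is -3006.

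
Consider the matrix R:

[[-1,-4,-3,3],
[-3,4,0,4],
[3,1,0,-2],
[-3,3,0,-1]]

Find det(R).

-207

Expand along column 3 (it has 3 zeros):
  + (-3) · M_13   where M_13 = det([-3 4 4; 3 1 -2; -3 3 -1]) = 69
det = (+1)·(-3)·(69) = -207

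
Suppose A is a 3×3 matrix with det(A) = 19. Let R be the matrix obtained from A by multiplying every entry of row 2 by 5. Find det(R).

det(R) = 95

Scaling one row by 5 multiplies the determinant by 5.
det(R) = (5)·(19) = 95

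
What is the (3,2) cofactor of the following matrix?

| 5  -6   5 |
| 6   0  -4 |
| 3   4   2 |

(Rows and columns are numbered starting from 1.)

Delete row 3 and column 2; the remaining 2×2 submatrix is [5 5; 6 -4].
Its determinant is 5·(-4) − 5·6 = -50.
The cofactor carries sign (−1)^(3+2) = −1, so C_{3,2} = −(-50) = 50.

50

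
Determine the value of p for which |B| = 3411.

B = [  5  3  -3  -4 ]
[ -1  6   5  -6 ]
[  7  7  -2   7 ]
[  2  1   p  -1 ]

p = -8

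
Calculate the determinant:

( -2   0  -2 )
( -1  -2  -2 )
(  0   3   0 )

Expand along row 3:
  − 3 · |-2 -2; -1 -2| = −3·(4 − 2) = -6

The determinant is -6.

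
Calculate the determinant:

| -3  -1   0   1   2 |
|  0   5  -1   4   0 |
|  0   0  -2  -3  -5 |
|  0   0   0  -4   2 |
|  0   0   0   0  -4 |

480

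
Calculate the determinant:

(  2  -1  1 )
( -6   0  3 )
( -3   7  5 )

-105

Expand along row 2:
  − (-6) · |-1 1; 7 5| = −(-6)·(-5 − 7) = -72
  − 3 · |2 -1; -3 7| = −3·(14 − 3) = -33
Sum: (-72) + (-33) = -105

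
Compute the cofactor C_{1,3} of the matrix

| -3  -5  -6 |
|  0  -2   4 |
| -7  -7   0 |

Delete row 1 and column 3; the remaining 2×2 submatrix is [0 -2; -7 -7].
Its determinant is 0·(-7) − (-2)·(-7) = -14.
The cofactor carries sign (−1)^(1+3) = +1, so C_{1,3} = +(-14) = -14.

The cofactor is -14.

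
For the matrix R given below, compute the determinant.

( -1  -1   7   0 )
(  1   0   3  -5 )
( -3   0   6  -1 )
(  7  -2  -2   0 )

-13

Expand along column 2 (it has 2 zeros):
  − (-1) · M_12   where M_12 = det([1 3 -5; -3 6 -1; 7 -2 0]) = 157
  + (-2) · M_42   where M_42 = det([-1 7 0; 1 3 -5; -3 6 -1]) = 85
det = (-1)·(-1)·(157) + (+1)·(-2)·(85) = -13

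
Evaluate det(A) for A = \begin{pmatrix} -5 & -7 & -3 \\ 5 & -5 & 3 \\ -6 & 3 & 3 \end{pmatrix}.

Expand along column 1:
  + (-5) · |-5 3; 3 3| = (-5)·(-15 − 9) = 120
  − 5 · |-7 -3; 3 3| = −5·(-21 − (-9)) = 60
  + (-6) · |-7 -3; -5 3| = (-6)·(-21 − 15) = 216
Sum: (120) + (60) + (216) = 396

det(A) = 396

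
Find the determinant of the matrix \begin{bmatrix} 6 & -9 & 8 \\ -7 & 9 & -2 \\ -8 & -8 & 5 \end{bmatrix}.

The determinant is 739.

Expand along column 1:
  + 6 · |9 -2; -8 5| = 6·(45 − 16) = 174
  − (-7) · |-9 8; -8 5| = −(-7)·(-45 − (-64)) = 133
  + (-8) · |-9 8; 9 -2| = (-8)·(18 − 72) = 432
Sum: (174) + (133) + (432) = 739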